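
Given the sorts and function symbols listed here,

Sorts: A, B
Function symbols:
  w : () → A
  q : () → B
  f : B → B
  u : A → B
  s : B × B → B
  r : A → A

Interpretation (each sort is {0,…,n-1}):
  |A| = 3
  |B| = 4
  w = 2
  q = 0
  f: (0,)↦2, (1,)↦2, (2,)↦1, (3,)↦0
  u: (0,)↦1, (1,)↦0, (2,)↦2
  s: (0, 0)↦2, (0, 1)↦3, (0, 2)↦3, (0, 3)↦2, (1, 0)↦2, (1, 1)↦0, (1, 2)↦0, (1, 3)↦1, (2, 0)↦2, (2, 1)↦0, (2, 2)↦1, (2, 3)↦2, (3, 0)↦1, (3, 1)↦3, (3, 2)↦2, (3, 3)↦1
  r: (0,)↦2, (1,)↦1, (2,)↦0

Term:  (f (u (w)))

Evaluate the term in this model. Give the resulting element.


  w = 2
  (u (w)) = u(2,) = 2
  (f (u (w))) = f(2,) = 1

value = 1


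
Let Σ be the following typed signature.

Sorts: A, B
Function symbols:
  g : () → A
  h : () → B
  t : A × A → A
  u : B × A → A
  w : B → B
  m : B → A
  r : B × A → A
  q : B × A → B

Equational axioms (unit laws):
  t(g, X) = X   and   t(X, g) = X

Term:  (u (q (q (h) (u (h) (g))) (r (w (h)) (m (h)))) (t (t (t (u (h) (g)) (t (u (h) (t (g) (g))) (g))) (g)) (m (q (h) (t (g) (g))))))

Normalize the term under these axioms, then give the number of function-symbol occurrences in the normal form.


1. (u (q (q (h) (u (h) (g))) (r (w (h)) (m (h)))) (t (t (t (u (h) (g)) (t (u (h) (t (g) (g))) (g))) (g)) (m (q (h) (t (g) (g))))))  →  (u (q (q (h) (u (h) (g))) (r (w (h)) (m (h)))) (t (t (u (h) (g)) (t (u (h) (t (g) (g))) (g))) (m (q (h) (t (g) (g))))))
2. (u (q (q (h) (u (h) (g))) (r (w (h)) (m (h)))) (t (t (u (h) (g)) (t (u (h) (t (g) (g))) (g))) (m (q (h) (t (g) (g))))))  →  (u (q (q (h) (u (h) (g))) (r (w (h)) (m (h)))) (t (t (u (h) (g)) (u (h) (t (g) (g)))) (m (q (h) (t (g) (g))))))
3. (u (q (q (h) (u (h) (g))) (r (w (h)) (m (h)))) (t (t (u (h) (g)) (u (h) (t (g) (g)))) (m (q (h) (t (g) (g))))))  →  (u (q (q (h) (u (h) (g))) (r (w (h)) (m (h)))) (t (t (u (h) (g)) (u (h) (g))) (m (q (h) (t (g) (g))))))
4. (u (q (q (h) (u (h) (g))) (r (w (h)) (m (h)))) (t (t (u (h) (g)) (u (h) (g))) (m (q (h) (t (g) (g))))))  →  (u (q (q (h) (u (h) (g))) (r (w (h)) (m (h)))) (t (t (u (h) (g)) (u (h) (g))) (m (q (h) (g)))))
normal form: (u (q (q (h) (u (h) (g))) (r (w (h)) (m (h)))) (t (t (u (h) (g)) (u (h) (g))) (m (q (h) (g)))))

size = 24


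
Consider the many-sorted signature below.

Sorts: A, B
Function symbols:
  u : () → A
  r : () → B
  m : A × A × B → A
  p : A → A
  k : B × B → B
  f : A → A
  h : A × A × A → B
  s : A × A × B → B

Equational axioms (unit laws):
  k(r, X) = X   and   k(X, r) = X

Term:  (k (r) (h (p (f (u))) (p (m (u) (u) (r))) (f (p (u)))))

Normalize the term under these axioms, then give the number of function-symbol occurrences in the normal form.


size = 12

1. (k (r) (h (p (f (u))) (p (m (u) (u) (r))) (f (p (u)))))  →  (h (p (f (u))) (p (m (u) (u) (r))) (f (p (u))))
normal form: (h (p (f (u))) (p (m (u) (u) (r))) (f (p (u))))


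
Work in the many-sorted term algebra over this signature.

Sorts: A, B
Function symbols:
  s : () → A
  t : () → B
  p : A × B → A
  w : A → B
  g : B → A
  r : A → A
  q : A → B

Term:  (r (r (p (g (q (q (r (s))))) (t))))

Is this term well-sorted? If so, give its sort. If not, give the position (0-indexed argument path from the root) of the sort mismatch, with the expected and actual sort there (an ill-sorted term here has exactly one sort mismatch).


              (s) : A
            (r (s)) : A
          (q (r (s))) : B
        (q (q (r (s)))) : ✗ arg 0 at [0, 0, 0, 0, 0] has sort B, expected A
      (t) : B

ill-sorted at position [0, 0, 0, 0, 0]: expected A, got B


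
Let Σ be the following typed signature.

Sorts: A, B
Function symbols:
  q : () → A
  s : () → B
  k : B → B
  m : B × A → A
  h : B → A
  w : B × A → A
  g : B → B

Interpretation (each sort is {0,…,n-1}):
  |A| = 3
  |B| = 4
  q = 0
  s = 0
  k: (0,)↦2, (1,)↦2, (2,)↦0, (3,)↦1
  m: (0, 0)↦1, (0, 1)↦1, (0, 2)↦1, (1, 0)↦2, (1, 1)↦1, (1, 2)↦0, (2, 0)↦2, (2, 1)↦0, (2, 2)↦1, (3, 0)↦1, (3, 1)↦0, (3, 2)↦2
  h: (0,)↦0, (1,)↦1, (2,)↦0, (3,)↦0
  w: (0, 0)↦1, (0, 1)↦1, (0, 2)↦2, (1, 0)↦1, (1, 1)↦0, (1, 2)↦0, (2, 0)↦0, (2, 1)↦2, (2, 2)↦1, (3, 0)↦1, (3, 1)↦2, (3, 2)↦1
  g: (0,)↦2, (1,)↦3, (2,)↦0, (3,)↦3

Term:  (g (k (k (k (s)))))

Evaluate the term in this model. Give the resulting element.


value = 0

  s = 0
  (k (s)) = k(0,) = 2
  (k (k (s))) = k(2,) = 0
  (k (k (k (s)))) = k(0,) = 2
  (g (k (k (k (s))))) = g(2,) = 0


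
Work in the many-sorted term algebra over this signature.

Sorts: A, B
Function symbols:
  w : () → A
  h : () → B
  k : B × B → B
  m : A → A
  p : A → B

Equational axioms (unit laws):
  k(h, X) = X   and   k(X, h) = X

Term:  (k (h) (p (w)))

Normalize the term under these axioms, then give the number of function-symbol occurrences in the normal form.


size = 2

1. (k (h) (p (w)))  →  (p (w))
normal form: (p (w))


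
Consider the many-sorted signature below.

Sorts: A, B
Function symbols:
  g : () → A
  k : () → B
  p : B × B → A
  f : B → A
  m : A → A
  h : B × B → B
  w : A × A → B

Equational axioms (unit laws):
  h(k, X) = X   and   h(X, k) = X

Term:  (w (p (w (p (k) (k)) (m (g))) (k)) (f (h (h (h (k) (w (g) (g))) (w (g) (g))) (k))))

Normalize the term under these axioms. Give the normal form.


normal form = (w (p (w (p (k) (k)) (m (g))) (k)) (f (h (w (g) (g)) (w (g) (g)))))

1. (w (p (w (p (k) (k)) (m (g))) (k)) (f (h (h (h (k) (w (g) (g))) (w (g) (g))) (k))))  →  (w (p (w (p (k) (k)) (m (g))) (k)) (f (h (h (k) (w (g) (g))) (w (g) (g)))))
2. (w (p (w (p (k) (k)) (m (g))) (k)) (f (h (h (k) (w (g) (g))) (w (g) (g)))))  →  (w (p (w (p (k) (k)) (m (g))) (k)) (f (h (w (g) (g)) (w (g) (g)))))


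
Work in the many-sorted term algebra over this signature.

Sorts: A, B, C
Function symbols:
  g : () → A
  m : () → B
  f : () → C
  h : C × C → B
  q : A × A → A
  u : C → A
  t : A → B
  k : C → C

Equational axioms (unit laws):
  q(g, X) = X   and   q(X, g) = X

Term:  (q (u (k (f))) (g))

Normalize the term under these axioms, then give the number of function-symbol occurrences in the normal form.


size = 3

1. (q (u (k (f))) (g))  →  (u (k (f)))
normal form: (u (k (f)))


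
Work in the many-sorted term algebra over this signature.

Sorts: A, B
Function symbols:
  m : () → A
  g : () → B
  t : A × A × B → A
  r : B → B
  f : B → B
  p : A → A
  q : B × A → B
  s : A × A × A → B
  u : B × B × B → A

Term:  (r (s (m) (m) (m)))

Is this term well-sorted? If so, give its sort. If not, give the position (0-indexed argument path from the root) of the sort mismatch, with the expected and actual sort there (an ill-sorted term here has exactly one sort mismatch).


    (m) : A
    (m) : A
    (m) : A
  (s (m) (m) (m)) : B
(r (s (m) (m) (m))) : B

well-sorted; sort = B


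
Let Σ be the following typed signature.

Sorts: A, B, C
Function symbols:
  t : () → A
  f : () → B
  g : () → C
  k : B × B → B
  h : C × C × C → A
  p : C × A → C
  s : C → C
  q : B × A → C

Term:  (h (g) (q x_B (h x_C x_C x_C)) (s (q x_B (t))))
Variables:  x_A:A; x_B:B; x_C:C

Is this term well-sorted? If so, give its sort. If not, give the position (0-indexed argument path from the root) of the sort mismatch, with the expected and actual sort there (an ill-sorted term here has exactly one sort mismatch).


well-sorted; sort = A

  (g) : C
    x_B : B
      x_C : C
      x_C : C
      x_C : C
    (h x_C x_C x_C) : A
  (q x_B (h x_C x_C x_C)) : C
      x_B : B
      (t) : A
    (q x_B (t)) : C
  (s (q x_B (t))) : C
(h (g) (q x_B (h x_C x_C x_C)) (s (q x_B (t)))) : A


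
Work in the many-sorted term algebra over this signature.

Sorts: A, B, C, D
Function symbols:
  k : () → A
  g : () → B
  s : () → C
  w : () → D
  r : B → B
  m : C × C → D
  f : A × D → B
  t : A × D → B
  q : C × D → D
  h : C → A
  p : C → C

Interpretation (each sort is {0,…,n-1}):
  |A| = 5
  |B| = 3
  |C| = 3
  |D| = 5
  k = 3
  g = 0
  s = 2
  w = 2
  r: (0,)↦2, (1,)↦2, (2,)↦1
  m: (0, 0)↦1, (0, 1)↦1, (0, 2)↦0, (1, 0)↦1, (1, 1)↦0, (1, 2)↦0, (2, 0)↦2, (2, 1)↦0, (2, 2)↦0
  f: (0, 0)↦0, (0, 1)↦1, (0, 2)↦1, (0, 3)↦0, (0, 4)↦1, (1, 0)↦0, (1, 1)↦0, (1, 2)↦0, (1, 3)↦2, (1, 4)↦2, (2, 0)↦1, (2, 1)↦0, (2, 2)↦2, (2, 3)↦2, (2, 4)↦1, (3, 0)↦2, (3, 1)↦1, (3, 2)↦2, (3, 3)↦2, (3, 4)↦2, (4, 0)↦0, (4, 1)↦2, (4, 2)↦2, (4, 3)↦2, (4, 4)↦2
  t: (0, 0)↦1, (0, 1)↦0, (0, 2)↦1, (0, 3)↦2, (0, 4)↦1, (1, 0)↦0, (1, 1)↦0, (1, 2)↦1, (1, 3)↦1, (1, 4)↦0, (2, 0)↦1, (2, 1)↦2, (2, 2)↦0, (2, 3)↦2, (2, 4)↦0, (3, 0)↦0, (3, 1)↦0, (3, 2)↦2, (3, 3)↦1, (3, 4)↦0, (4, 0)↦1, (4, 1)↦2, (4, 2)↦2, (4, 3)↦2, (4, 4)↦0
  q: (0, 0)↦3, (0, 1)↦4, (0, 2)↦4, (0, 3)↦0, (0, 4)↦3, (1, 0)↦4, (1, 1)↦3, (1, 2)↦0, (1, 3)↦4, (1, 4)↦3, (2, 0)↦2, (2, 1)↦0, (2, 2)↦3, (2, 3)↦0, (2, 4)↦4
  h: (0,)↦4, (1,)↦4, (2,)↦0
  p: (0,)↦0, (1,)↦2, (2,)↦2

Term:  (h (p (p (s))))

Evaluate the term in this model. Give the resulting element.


  s = 2
  (p (s)) = p(2,) = 2
  (p (p (s))) = p(2,) = 2
  (h (p (p (s)))) = h(2,) = 0

value = 0


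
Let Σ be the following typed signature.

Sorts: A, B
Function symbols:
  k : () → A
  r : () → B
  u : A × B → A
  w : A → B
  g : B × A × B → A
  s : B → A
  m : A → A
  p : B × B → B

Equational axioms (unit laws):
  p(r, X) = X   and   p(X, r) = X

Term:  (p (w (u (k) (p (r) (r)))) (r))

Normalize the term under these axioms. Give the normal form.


1. (p (w (u (k) (p (r) (r)))) (r))  →  (w (u (k) (p (r) (r))))
2. (w (u (k) (p (r) (r))))  →  (w (u (k) (r)))

normal form = (w (u (k) (r)))


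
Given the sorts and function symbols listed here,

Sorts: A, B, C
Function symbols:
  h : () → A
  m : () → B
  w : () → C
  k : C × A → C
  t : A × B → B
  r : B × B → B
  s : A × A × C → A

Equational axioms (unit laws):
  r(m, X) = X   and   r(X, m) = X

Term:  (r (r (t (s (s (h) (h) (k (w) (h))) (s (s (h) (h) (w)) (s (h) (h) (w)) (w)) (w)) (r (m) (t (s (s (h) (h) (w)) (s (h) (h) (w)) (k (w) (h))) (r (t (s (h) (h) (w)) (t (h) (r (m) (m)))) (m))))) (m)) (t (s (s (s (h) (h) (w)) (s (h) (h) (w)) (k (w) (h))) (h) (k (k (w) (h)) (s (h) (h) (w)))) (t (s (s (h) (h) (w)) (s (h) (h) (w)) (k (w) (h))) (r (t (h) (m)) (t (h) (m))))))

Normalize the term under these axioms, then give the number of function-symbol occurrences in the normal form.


1. (r (r (t (s (s (h) (h) (k (w) (h))) (s (s (h) (h) (w)) (s (h) (h) (w)) (w)) (w)) (r (m) (t (s (s (h) (h) (w)) (s (h) (h) (w)) (k (w) (h))) (r (t (s (h) (h) (w)) (t (h) (r (m) (m)))) (m))))) (m)) (t (s (s (s (h) (h) (w)) (s (h) (h) (w)) (k (w) (h))) (h) (k (k (w) (h)) (s (h) (h) (w)))) (t (s (s (h) (h) (w)) (s (h) (h) (w)) (k (w) (h))) (r (t (h) (m)) (t (h) (m))))))  →  (r (t (s (s (h) (h) (k (w) (h))) (s (s (h) (h) (w)) (s (h) (h) (w)) (w)) (w)) (r (m) (t (s (s (h) (h) (w)) (s (h) (h) (w)) (k (w) (h))) (r (t (s (h) (h) (w)) (t (h) (r (m) (m)))) (m))))) (t (s (s (s (h) (h) (w)) (s (h) (h) (w)) (k (w) (h))) (h) (k (k (w) (h)) (s (h) (h) (w)))) (t (s (s (h) (h) (w)) (s (h) (h) (w)) (k (w) (h))) (r (t (h) (m)) (t (h) (m))))))
2. (r (t (s (s (h) (h) (k (w) (h))) (s (s (h) (h) (w)) (s (h) (h) (w)) (w)) (w)) (r (m) (t (s (s (h) (h) (w)) (s (h) (h) (w)) (k (w) (h))) (r (t (s (h) (h) (w)) (t (h) (r (m) (m)))) (m))))) (t (s (s (s (h) (h) (w)) (s (h) (h) (w)) (k (w) (h))) (h) (k (k (w) (h)) (s (h) (h) (w)))) (t (s (s (h) (h) (w)) (s (h) (h) (w)) (k (w) (h))) (r (t (h) (m)) (t (h) (m))))))  →  (r (t (s (s (h) (h) (k (w) (h))) (s (s (h) (h) (w)) (s (h) (h) (w)) (w)) (w)) (t (s (s (h) (h) (w)) (s (h) (h) (w)) (k (w) (h))) (r (t (s (h) (h) (w)) (t (h) (r (m) (m)))) (m)))) (t (s (s (s (h) (h) (w)) (s (h) (h) (w)) (k (w) (h))) (h) (k (k (w) (h)) (s (h) (h) (w)))) (t (s (s (h) (h) (w)) (s (h) (h) (w)) (k (w) (h))) (r (t (h) (m)) (t (h) (m))))))
3. (r (t (s (s (h) (h) (k (w) (h))) (s (s (h) (h) (w)) (s (h) (h) (w)) (w)) (w)) (t (s (s (h) (h) (w)) (s (h) (h) (w)) (k (w) (h))) (r (t (s (h) (h) (w)) (t (h) (r (m) (m)))) (m)))) (t (s (s (s (h) (h) (w)) (s (h) (h) (w)) (k (w) (h))) (h) (k (k (w) (h)) (s (h) (h) (w)))) (t (s (s (h) (h) (w)) (s (h) (h) (w)) (k (w) (h))) (r (t (h) (m)) (t (h) (m))))))  →  (r (t (s (s (h) (h) (k (w) (h))) (s (s (h) (h) (w)) (s (h) (h) (w)) (w)) (w)) (t (s (s (h) (h) (w)) (s (h) (h) (w)) (k (w) (h))) (t (s (h) (h) (w)) (t (h) (r (m) (m)))))) (t (s (s (s (h) (h) (w)) (s (h) (h) (w)) (k (w) (h))) (h) (k (k (w) (h)) (s (h) (h) (w)))) (t (s (s (h) (h) (w)) (s (h) (h) (w)) (k (w) (h))) (r (t (h) (m)) (t (h) (m))))))
4. (r (t (s (s (h) (h) (k (w) (h))) (s (s (h) (h) (w)) (s (h) (h) (w)) (w)) (w)) (t (s (s (h) (h) (w)) (s (h) (h) (w)) (k (w) (h))) (t (s (h) (h) (w)) (t (h) (r (m) (m)))))) (t (s (s (s (h) (h) (w)) (s (h) (h) (w)) (k (w) (h))) (h) (k (k (w) (h)) (s (h) (h) (w)))) (t (s (s (h) (h) (w)) (s (h) (h) (w)) (k (w) (h))) (r (t (h) (m)) (t (h) (m))))))  →  (r (t (s (s (h) (h) (k (w) (h))) (s (s (h) (h) (w)) (s (h) (h) (w)) (w)) (w)) (t (s (s (h) (h) (w)) (s (h) (h) (w)) (k (w) (h))) (t (s (h) (h) (w)) (t (h) (m))))) (t (s (s (s (h) (h) (w)) (s (h) (h) (w)) (k (w) (h))) (h) (k (k (w) (h)) (s (h) (h) (w)))) (t (s (s (h) (h) (w)) (s (h) (h) (w)) (k (w) (h))) (r (t (h) (m)) (t (h) (m))))))
normal form: (r (t (s (s (h) (h) (k (w) (h))) (s (s (h) (h) (w)) (s (h) (h) (w)) (w)) (w)) (t (s (s (h) (h) (w)) (s (h) (h) (w)) (k (w) (h))) (t (s (h) (h) (w)) (t (h) (m))))) (t (s (s (s (h) (h) (w)) (s (h) (h) (w)) (k (w) (h))) (h) (k (k (w) (h)) (s (h) (h) (w)))) (t (s (s (h) (h) (w)) (s (h) (h) (w)) (k (w) (h))) (r (t (h) (m)) (t (h) (m))))))

size = 84


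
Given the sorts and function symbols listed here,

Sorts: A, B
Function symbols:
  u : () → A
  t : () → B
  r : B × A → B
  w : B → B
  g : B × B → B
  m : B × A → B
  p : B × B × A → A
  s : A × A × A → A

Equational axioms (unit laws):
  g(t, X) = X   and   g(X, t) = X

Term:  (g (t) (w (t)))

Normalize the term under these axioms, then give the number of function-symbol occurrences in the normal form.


1. (g (t) (w (t)))  →  (w (t))
normal form: (w (t))

size = 2


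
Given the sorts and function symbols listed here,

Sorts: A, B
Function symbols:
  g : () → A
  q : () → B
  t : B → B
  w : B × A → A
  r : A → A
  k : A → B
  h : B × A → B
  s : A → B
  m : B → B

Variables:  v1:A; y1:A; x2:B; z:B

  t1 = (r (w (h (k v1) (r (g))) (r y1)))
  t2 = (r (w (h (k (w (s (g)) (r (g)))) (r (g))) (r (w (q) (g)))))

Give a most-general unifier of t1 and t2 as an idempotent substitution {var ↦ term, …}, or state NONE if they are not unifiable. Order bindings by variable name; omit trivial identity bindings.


{v1 ↦ (w (s (g)) (r (g))), y1 ↦ (w (q) (g))}


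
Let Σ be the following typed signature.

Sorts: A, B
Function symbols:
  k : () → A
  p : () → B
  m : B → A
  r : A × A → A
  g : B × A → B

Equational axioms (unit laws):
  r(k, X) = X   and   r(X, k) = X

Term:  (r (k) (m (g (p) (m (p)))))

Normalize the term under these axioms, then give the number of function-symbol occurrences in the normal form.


size = 5

1. (r (k) (m (g (p) (m (p)))))  →  (m (g (p) (m (p))))
normal form: (m (g (p) (m (p))))


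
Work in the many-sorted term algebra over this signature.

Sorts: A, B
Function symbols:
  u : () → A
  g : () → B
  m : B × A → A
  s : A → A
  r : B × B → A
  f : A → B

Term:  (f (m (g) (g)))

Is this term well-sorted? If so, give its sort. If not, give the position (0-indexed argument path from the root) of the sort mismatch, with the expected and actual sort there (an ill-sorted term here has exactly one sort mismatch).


    (g) : B
    (g) : B
  (m (g) (g)) : ✗ arg 1 at [0, 1] has sort B, expected A

ill-sorted at position [0, 1]: expected A, got B


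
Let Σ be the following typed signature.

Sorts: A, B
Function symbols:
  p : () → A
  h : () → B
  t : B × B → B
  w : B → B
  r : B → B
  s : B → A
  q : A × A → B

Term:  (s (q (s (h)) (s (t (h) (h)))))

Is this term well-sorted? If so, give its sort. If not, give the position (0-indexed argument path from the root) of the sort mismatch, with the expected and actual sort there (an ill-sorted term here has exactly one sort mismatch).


      (h) : B
    (s (h)) : A
        (h) : B
        (h) : B
      (t (h) (h)) : B
    (s (t (h) (h))) : A
  (q (s (h)) (s (t (h) (h)))) : B
(s (q (s (h)) (s (t (h) (h))))) : A

well-sorted; sort = A


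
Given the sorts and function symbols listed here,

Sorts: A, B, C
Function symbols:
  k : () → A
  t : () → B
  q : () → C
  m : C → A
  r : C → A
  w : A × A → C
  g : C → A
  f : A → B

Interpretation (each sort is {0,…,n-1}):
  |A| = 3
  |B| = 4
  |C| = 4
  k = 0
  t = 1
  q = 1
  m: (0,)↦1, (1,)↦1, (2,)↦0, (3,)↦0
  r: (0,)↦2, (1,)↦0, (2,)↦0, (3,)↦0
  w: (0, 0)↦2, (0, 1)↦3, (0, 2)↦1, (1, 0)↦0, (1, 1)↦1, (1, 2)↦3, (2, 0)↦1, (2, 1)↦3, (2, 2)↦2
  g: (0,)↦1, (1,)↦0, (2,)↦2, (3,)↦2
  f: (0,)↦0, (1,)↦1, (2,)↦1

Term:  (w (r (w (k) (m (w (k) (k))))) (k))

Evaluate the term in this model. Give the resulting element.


  k = 0
  k = 0
  k = 0
  (w (k) (k)) = w(0, 0) = 2
  (m (w (k) (k))) = m(2,) = 0
  (w (k) (m (w (k) (k)))) = w(0, 0) = 2
  (r (w (k) (m (w (k) (k))))) = r(2,) = 0
  k = 0
  (w (r (w (k) (m (w (k) (k))))) (k)) = w(0, 0) = 2

value = 2


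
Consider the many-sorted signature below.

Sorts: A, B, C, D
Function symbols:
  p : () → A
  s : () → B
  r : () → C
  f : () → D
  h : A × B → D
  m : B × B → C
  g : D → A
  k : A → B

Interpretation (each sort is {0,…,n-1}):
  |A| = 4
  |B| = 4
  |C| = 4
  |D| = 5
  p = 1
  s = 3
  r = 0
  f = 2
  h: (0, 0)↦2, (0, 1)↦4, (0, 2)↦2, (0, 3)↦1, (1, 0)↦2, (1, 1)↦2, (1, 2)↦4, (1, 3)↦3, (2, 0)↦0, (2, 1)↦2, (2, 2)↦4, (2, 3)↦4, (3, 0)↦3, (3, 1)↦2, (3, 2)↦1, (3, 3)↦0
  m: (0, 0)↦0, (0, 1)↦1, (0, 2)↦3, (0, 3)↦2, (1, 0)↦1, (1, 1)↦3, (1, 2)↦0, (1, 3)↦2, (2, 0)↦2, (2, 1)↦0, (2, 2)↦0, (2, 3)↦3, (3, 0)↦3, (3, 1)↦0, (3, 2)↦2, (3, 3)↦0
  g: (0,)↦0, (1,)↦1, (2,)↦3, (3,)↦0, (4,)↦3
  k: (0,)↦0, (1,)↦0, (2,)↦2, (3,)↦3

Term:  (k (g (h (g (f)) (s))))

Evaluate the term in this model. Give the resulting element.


  f = 2
  (g (f)) = g(2,) = 3
  s = 3
  (h (g (f)) (s)) = h(3, 3) = 0
  (g (h (g (f)) (s))) = g(0,) = 0
  (k (g (h (g (f)) (s)))) = k(0,) = 0

value = 0


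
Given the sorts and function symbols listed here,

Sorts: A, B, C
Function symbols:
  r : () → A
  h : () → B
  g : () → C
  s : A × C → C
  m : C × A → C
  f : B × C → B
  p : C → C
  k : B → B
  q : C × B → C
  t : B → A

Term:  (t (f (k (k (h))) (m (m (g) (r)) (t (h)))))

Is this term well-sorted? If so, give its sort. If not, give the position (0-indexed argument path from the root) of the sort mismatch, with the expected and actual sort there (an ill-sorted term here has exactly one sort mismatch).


        (h) : B
      (k (h)) : B
    (k (k (h))) : B
        (g) : C
        (r) : A
      (m (g) (r)) : C
        (h) : B
      (t (h)) : A
    (m (m (g) (r)) (t (h))) : C
  (f (k (k (h))) (m (m (g) (r)) (t (h)))) : B
(t (f (k (k (h))) (m (m (g) (r)) (t (h))))) : A

well-sorted; sort = A


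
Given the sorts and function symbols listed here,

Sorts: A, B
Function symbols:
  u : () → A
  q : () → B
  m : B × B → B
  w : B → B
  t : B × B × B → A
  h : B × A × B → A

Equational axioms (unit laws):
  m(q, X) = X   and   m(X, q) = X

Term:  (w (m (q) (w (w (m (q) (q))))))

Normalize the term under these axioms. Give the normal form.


normal form = (w (w (w (q))))

1. (w (m (q) (w (w (m (q) (q))))))  →  (w (w (w (m (q) (q)))))
2. (w (w (w (m (q) (q)))))  →  (w (w (w (q))))


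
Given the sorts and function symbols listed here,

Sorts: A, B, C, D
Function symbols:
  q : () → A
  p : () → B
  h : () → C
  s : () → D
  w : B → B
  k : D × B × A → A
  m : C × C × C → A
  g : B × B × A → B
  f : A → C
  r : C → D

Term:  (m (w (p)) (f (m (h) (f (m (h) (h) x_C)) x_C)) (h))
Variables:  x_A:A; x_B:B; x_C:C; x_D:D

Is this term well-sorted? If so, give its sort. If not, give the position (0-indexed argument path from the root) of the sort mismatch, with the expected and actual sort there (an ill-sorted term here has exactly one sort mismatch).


ill-sorted at position [0]: expected C, got B

    (p) : B
  (w (p)) : B
      (h) : C
          (h) : C
          (h) : C
          x_C : C
        (m (h) (h) x_C) : A
      (f (m (h) (h) x_C)) : C
      x_C : C
    (m (h) (f (m (h) (h) x_C)) x_C) : A
  (f (m (h) (f (m (h) (h) x_C)) x_C)) : C
  (h) : C
(m (w (p)) (f (m (h) (f (m (h) (h) x_C)) x_C)) (h)) : ✗ arg 0 at [0] has sort B, expected C


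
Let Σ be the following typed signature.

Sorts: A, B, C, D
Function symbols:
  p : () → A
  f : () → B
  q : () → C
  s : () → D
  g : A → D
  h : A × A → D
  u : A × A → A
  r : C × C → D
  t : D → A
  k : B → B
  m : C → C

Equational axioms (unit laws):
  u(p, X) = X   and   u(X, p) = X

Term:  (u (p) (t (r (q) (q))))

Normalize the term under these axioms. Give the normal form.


1. (u (p) (t (r (q) (q))))  →  (t (r (q) (q)))

normal form = (t (r (q) (q)))


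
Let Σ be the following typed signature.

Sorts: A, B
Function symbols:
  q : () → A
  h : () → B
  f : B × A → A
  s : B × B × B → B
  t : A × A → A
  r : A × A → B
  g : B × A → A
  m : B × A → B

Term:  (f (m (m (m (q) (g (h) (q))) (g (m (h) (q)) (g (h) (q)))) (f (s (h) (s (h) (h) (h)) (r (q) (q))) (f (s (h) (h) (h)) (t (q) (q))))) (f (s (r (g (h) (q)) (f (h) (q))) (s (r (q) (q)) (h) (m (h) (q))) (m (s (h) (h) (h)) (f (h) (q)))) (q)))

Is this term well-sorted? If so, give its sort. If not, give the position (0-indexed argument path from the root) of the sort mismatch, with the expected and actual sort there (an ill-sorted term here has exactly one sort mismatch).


ill-sorted at position [0, 0, 0, 0]: expected B, got A

        (q) : A
          (h) : B
          (q) : A
        (g (h) (q)) : A
      (m (q) (g (h) (q))) : ✗ arg 0 at [0, 0, 0, 0] has sort A, expected B
          (h) : B
          (q) : A
        (m (h) (q)) : B
          (h) : B
          (q) : A
        (g (h) (q)) : A
      (g (m (h) (q)) (g (h) (q))) : A
        (h) : B
          (h) : B
          (h) : B
          (h) : B
        (s (h) (h) (h)) : B
          (q) : A
          (q) : A
        (r (q) (q)) : B
      (s (h) (s (h) (h) (h)) (r (q) (q))) : B
          (h) : B
          (h) : B
          (h) : B
        (s (h) (h) (h)) : B
          (q) : A
          (q) : A
        (t (q) (q)) : A
      (f (s (h) (h) (h)) (t (q) (q))) : A
    (f (s (h) (s (h) (h) (h)) (r (q) (q))) (f (s (h) (h) (h)) (t (q) (q)))) : A
          (h) : B
          (q) : A
        (g (h) (q)) : A
          (h) : B
          (q) : A
        (f (h) (q)) : A
      (r (g (h) (q)) (f (h) (q))) : B
          (q) : A
          (q) : A
        (r (q) (q)) : B
        (h) : B
          (h) : B
          (q) : A
        (m (h) (q)) : B
      (s (r (q) (q)) (h) (m (h) (q))) : B
          (h) : B
          (h) : B
          (h) : B
        (s (h) (h) (h)) : B
          (h) : B
          (q) : A
        (f (h) (q)) : A
      (m (s (h) (h) (h)) (f (h) (q))) : B
    (s (r (g (h) (q)) (f (h) (q))) (s (r (q) (q)) (h) (m (h) (q))) (m (s (h) (h) (h)) (f (h) (q)))) : B
    (q) : A
  (f (s (r (g (h) (q)) (f (h) (q))) (s (r (q) (q)) (h) (m (h) (q))) (m (s (h) (h) (h)) (f (h) (q)))) (q)) : A


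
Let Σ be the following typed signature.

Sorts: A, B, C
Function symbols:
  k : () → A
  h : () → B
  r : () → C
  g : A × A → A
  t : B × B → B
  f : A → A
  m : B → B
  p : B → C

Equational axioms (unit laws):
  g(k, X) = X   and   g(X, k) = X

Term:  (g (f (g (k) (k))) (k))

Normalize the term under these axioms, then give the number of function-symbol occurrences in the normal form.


size = 2

1. (g (f (g (k) (k))) (k))  →  (f (g (k) (k)))
2. (f (g (k) (k)))  →  (f (k))
normal form: (f (k))


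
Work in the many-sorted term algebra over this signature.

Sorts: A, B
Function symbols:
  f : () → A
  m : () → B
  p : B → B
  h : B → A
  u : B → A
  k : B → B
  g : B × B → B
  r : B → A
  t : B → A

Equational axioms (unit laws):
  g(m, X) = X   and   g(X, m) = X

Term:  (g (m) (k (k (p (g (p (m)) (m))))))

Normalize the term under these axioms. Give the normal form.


normal form = (k (k (p (p (m)))))

1. (g (m) (k (k (p (g (p (m)) (m))))))  →  (k (k (p (g (p (m)) (m)))))
2. (k (k (p (g (p (m)) (m)))))  →  (k (k (p (p (m)))))


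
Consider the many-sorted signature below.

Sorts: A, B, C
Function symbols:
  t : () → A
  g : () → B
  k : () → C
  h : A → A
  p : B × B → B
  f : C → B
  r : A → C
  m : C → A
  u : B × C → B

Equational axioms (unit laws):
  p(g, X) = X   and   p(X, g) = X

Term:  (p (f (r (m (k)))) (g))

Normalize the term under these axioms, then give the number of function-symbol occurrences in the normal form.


1. (p (f (r (m (k)))) (g))  →  (f (r (m (k))))
normal form: (f (r (m (k))))

size = 4


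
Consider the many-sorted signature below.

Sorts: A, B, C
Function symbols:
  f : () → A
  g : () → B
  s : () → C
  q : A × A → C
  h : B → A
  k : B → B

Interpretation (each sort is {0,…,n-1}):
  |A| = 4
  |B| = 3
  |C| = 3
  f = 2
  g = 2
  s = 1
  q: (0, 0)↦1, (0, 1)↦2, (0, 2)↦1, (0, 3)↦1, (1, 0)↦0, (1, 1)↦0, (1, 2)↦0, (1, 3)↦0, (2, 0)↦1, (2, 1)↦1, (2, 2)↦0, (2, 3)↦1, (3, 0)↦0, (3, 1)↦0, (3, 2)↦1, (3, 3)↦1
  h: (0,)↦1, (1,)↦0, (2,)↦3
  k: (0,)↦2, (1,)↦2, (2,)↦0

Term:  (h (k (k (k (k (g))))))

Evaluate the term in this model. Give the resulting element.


  g = 2
  (k (g)) = k(2,) = 0
  (k (k (g))) = k(0,) = 2
  (k (k (k (g)))) = k(2,) = 0
  (k (k (k (k (g))))) = k(0,) = 2
  (h (k (k (k (k (g)))))) = h(2,) = 3

value = 3


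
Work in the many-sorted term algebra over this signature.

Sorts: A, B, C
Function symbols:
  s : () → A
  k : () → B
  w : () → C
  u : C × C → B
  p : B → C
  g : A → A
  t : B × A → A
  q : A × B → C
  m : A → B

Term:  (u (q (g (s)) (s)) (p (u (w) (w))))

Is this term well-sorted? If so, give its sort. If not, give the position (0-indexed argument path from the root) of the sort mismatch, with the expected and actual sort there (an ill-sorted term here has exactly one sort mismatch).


      (s) : A
    (g (s)) : A
    (s) : A
  (q (g (s)) (s)) : ✗ arg 1 at [0, 1] has sort A, expected B
      (w) : C
      (w) : C
    (u (w) (w)) : B
  (p (u (w) (w))) : C

ill-sorted at position [0, 1]: expected B, got A


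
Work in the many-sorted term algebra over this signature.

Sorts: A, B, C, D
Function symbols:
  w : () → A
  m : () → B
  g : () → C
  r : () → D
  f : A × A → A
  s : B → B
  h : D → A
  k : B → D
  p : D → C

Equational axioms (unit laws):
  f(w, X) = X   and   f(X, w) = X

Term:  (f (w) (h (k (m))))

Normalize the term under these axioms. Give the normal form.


1. (f (w) (h (k (m))))  →  (h (k (m)))

normal form = (h (k (m)))


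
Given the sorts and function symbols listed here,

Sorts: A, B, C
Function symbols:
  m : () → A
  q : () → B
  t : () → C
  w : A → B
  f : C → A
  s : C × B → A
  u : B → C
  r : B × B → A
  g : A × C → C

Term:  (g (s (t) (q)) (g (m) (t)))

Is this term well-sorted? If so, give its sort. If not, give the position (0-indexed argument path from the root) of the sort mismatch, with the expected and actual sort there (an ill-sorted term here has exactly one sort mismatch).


well-sorted; sort = C

    (t) : C
    (q) : B
  (s (t) (q)) : A
    (m) : A
    (t) : C
  (g (m) (t)) : C
(g (s (t) (q)) (g (m) (t))) : C


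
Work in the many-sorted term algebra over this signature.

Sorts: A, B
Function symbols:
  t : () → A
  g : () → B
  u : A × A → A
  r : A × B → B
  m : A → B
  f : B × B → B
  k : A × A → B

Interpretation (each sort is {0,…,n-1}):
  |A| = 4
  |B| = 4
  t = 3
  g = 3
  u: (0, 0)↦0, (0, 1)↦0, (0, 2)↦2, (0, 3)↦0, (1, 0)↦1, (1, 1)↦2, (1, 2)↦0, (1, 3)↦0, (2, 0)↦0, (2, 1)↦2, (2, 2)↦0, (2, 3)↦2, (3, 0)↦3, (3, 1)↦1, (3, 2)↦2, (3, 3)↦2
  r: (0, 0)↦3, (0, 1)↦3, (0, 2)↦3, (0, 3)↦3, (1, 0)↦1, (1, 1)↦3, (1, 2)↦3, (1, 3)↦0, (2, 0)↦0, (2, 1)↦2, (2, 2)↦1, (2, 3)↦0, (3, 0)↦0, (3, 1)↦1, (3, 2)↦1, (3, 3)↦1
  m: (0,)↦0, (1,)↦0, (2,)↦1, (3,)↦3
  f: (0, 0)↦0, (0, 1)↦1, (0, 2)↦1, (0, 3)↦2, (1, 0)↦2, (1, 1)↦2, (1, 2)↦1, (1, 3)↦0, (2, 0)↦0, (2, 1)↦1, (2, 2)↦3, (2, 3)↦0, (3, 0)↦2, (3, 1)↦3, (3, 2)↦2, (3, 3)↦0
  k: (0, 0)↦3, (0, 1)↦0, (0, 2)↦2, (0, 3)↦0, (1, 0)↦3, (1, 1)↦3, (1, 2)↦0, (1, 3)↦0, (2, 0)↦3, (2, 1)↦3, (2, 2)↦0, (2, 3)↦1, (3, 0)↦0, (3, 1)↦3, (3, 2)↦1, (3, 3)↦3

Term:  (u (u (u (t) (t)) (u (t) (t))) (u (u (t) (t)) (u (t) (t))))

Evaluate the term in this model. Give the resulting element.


  t = 3
  t = 3
  (u (t) (t)) = u(3, 3) = 2
  t = 3
  t = 3
  (u (t) (t)) = u(3, 3) = 2
  (u (u (t) (t)) (u (t) (t))) = u(2, 2) = 0
  t = 3
  t = 3
  (u (t) (t)) = u(3, 3) = 2
  t = 3
  t = 3
  (u (t) (t)) = u(3, 3) = 2
  (u (u (t) (t)) (u (t) (t))) = u(2, 2) = 0
  (u (u (u (t) (t)) (u (t) (t))) (u (u (t) (t)) (u (t) (t)))) = u(0, 0) = 0

value = 0


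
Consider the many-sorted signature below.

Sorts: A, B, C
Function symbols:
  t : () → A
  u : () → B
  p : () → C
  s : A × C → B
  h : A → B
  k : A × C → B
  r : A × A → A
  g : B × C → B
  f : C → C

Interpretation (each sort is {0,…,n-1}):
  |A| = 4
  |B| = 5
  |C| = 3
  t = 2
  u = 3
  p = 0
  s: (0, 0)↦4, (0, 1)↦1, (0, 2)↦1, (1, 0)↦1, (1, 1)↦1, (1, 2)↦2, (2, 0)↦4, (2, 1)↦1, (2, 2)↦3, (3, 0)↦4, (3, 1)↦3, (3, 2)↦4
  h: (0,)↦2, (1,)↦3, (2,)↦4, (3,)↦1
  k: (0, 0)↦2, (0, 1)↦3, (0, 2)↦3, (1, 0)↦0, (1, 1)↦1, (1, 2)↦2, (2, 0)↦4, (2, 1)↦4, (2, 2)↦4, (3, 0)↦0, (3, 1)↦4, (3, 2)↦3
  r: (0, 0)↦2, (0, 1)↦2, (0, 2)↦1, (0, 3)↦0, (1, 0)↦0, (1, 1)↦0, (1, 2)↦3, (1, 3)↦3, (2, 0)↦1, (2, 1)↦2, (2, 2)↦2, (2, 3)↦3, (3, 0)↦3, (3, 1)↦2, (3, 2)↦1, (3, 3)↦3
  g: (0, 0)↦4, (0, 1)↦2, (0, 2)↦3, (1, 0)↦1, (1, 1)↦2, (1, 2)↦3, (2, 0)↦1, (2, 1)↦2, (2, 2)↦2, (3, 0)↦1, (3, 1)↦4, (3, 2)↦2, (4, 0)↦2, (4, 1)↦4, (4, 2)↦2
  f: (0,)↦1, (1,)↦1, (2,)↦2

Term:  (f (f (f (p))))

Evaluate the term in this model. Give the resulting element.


  p = 0
  (f (p)) = f(0,) = 1
  (f (f (p))) = f(1,) = 1
  (f (f (f (p)))) = f(1,) = 1

value = 1


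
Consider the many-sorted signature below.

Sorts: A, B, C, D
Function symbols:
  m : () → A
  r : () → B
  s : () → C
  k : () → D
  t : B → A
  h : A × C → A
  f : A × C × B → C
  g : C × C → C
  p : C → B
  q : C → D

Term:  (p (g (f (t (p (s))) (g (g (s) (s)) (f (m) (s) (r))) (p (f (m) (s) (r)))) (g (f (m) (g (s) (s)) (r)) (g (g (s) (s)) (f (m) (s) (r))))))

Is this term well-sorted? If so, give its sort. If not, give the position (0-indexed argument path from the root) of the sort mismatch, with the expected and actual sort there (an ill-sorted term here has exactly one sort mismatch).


          (s) : C
        (p (s)) : B
      (t (p (s))) : A
          (s) : C
          (s) : C
        (g (s) (s)) : C
          (m) : A
          (s) : C
          (r) : B
        (f (m) (s) (r)) : C
      (g (g (s) (s)) (f (m) (s) (r))) : C
          (m) : A
          (s) : C
          (r) : B
        (f (m) (s) (r)) : C
      (p (f (m) (s) (r))) : B
    (f (t (p (s))) (g (g (s) (s)) (f (m) (s) (r))) (p (f (m) (s) (r)))) : C
        (m) : A
          (s) : C
          (s) : C
        (g (s) (s)) : C
        (r) : B
      (f (m) (g (s) (s)) (r)) : C
          (s) : C
          (s) : C
        (g (s) (s)) : C
          (m) : A
          (s) : C
          (r) : B
        (f (m) (s) (r)) : C
      (g (g (s) (s)) (f (m) (s) (r))) : C
    (g (f (m) (g (s) (s)) (r)) (g (g (s) (s)) (f (m) (s) (r)))) : C
  (g (f (t (p (s))) (g (g (s) (s)) (f (m) (s) (r))) (p (f (m) (s) (r)))) (g (f (m) (g (s) (s)) (r)) (g (g (s) (s)) (f (m) (s) (r))))) : C
(p (g (f (t (p (s))) (g (g (s) (s)) (f (m) (s) (r))) (p (f (m) (s) (r)))) (g (f (m) (g (s) (s)) (r)) (g (g (s) (s)) (f (m) (s) (r)))))) : B

well-sorted; sort = B


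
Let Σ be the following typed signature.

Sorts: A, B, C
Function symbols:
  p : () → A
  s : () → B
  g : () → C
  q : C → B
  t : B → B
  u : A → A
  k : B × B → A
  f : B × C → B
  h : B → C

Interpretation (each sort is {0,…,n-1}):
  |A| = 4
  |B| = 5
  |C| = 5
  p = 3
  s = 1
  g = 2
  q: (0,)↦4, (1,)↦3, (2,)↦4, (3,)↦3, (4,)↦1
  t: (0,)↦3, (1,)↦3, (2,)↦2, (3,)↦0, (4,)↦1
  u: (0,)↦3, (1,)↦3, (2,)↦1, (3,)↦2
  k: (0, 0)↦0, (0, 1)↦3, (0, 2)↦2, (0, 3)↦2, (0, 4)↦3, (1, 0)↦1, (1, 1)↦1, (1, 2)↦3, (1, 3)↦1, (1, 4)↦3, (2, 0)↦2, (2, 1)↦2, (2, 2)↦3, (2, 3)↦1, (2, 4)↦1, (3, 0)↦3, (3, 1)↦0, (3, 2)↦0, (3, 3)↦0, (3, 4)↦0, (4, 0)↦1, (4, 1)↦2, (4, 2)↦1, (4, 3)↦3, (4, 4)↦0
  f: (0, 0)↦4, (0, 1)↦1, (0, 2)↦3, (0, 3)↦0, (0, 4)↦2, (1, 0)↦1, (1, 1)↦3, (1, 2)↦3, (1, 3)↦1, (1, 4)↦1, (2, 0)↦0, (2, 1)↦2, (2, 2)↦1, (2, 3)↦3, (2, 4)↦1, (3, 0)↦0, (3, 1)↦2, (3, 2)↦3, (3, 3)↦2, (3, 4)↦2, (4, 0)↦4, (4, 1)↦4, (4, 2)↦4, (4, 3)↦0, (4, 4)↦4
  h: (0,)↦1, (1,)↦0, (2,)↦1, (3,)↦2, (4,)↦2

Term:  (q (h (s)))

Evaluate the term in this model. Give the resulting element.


  s = 1
  (h (s)) = h(1,) = 0
  (q (h (s))) = q(0,) = 4

value = 4


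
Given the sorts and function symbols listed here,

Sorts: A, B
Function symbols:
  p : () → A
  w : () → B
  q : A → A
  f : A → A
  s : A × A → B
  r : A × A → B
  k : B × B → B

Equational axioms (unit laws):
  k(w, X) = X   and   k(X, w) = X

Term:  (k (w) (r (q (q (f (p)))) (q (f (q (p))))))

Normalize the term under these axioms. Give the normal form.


1. (k (w) (r (q (q (f (p)))) (q (f (q (p))))))  →  (r (q (q (f (p)))) (q (f (q (p)))))

normal form = (r (q (q (f (p)))) (q (f (q (p)))))


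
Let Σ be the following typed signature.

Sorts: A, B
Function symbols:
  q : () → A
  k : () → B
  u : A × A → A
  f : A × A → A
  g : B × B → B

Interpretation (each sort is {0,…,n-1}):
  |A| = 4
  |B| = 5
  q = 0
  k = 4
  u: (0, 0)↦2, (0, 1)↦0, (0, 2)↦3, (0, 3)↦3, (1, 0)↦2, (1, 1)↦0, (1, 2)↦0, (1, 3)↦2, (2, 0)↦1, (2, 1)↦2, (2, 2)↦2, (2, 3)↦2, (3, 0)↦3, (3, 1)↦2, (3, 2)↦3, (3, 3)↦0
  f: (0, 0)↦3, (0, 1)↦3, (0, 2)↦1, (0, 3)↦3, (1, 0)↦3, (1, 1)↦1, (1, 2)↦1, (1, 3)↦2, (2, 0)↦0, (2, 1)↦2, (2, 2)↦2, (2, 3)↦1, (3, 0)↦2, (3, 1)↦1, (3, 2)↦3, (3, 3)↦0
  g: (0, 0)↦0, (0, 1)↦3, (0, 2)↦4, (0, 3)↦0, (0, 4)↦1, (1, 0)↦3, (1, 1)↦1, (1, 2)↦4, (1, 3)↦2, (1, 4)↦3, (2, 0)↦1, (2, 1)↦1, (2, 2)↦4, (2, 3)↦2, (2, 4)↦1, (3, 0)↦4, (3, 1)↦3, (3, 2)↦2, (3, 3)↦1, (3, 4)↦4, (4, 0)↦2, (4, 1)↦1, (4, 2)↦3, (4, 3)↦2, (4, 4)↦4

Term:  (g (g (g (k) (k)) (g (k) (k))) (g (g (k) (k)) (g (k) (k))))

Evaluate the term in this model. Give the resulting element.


  k = 4
  k = 4
  (g (k) (k)) = g(4, 4) = 4
  k = 4
  k = 4
  (g (k) (k)) = g(4, 4) = 4
  (g (g (k) (k)) (g (k) (k))) = g(4, 4) = 4
  k = 4
  k = 4
  (g (k) (k)) = g(4, 4) = 4
  k = 4
  k = 4
  (g (k) (k)) = g(4, 4) = 4
  (g (g (k) (k)) (g (k) (k))) = g(4, 4) = 4
  (g (g (g (k) (k)) (g (k) (k))) (g (g (k) (k)) (g (k) (k)))) = g(4, 4) = 4

value = 4


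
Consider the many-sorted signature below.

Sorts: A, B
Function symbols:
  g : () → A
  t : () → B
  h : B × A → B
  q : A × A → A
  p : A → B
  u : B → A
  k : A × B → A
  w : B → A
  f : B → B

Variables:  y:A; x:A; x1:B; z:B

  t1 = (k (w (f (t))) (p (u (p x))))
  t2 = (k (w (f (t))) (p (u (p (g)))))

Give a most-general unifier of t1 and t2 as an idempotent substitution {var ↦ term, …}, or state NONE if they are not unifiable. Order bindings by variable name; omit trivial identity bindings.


{x ↦ (g)}


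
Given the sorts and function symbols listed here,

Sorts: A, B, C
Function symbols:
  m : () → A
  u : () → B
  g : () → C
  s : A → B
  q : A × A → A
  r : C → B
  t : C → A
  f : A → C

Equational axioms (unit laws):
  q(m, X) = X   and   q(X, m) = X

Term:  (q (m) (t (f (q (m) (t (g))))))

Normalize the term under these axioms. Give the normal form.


1. (q (m) (t (f (q (m) (t (g))))))  →  (t (f (q (m) (t (g)))))
2. (t (f (q (m) (t (g)))))  →  (t (f (t (g))))

normal form = (t (f (t (g))))


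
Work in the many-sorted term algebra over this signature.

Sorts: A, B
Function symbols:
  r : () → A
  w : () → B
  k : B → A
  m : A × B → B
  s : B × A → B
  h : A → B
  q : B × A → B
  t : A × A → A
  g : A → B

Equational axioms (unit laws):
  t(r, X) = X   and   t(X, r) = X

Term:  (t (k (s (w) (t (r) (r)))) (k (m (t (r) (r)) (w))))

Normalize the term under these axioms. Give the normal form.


normal form = (t (k (s (w) (r))) (k (m (r) (w))))

1. (t (k (s (w) (t (r) (r)))) (k (m (t (r) (r)) (w))))  →  (t (k (s (w) (r))) (k (m (t (r) (r)) (w))))
2. (t (k (s (w) (r))) (k (m (t (r) (r)) (w))))  →  (t (k (s (w) (r))) (k (m (r) (w))))


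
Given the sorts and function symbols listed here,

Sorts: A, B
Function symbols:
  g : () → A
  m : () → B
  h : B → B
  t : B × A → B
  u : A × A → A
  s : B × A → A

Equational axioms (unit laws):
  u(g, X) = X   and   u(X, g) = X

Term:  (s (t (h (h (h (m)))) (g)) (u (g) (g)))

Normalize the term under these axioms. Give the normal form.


normal form = (s (t (h (h (h (m)))) (g)) (g))

1. (s (t (h (h (h (m)))) (g)) (u (g) (g)))  →  (s (t (h (h (h (m)))) (g)) (g))


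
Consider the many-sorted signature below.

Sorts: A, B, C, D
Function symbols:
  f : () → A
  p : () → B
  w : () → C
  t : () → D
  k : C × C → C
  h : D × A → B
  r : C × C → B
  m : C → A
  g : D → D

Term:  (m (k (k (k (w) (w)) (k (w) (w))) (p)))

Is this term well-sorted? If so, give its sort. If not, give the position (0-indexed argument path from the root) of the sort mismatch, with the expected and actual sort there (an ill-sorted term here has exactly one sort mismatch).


ill-sorted at position [0, 1]: expected C, got B

        (w) : C
        (w) : C
      (k (w) (w)) : C
        (w) : C
        (w) : C
      (k (w) (w)) : C
    (k (k (w) (w)) (k (w) (w))) : C
    (p) : B
  (k (k (k (w) (w)) (k (w) (w))) (p)) : ✗ arg 1 at [0, 1] has sort B, expected C


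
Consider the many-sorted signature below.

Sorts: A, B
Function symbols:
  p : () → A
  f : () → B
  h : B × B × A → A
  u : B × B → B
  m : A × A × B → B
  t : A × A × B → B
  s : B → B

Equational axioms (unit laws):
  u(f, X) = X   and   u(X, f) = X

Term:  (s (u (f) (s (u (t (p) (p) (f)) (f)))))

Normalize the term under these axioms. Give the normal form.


normal form = (s (s (t (p) (p) (f))))

1. (s (u (f) (s (u (t (p) (p) (f)) (f)))))  →  (s (s (u (t (p) (p) (f)) (f))))
2. (s (s (u (t (p) (p) (f)) (f))))  →  (s (s (t (p) (p) (f))))


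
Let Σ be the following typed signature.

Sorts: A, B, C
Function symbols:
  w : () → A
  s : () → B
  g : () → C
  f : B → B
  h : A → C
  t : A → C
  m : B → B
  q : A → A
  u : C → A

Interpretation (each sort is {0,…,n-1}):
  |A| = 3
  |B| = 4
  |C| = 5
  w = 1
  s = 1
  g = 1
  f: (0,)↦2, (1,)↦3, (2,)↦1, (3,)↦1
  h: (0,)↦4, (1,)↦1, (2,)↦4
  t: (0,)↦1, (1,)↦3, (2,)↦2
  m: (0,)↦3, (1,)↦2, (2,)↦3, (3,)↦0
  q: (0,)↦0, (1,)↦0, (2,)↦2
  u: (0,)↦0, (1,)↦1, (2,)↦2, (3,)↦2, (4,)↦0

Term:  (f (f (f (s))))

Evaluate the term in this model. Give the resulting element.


value = 3

  s = 1
  (f (s)) = f(1,) = 3
  (f (f (s))) = f(3,) = 1
  (f (f (f (s)))) = f(1,) = 3


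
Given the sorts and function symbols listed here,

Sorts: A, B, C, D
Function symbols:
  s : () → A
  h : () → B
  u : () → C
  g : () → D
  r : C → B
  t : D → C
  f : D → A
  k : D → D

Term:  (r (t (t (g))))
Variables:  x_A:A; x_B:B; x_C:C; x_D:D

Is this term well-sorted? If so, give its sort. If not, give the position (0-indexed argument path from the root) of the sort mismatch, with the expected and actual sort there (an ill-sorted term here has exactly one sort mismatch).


ill-sorted at position [0, 0]: expected D, got C

      (g) : D
    (t (g)) : C
  (t (t (g))) : ✗ arg 0 at [0, 0] has sort C, expected D
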